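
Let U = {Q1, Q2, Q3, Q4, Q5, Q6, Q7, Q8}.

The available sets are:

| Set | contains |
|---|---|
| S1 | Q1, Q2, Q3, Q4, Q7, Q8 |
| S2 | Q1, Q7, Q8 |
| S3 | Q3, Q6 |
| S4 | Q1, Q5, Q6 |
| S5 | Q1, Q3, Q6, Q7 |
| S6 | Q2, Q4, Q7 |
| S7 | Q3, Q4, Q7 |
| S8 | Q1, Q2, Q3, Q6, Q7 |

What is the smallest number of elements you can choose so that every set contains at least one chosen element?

The 2 elements {Q6, Q7} hit every set.
The sets S2, S3 are pairwise disjoint, so any hitting set needs a separate element for each — at least 2. Hence 2 is optimal.

2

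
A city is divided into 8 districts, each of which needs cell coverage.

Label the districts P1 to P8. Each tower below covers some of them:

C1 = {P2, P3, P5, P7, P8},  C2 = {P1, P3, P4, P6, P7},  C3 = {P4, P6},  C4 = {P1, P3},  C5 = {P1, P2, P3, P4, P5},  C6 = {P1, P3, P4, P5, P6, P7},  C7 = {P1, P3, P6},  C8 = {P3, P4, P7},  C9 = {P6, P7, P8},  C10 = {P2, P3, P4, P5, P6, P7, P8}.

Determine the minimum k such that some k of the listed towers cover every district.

C1 and C6 together: C1 ∪ C6 = {P1, P2, P3, P4, P5, P6, P7, P8} — every district is covered.
No single tower has all 8 districts (the largest, C10, has 7), so 2 is optimal.

2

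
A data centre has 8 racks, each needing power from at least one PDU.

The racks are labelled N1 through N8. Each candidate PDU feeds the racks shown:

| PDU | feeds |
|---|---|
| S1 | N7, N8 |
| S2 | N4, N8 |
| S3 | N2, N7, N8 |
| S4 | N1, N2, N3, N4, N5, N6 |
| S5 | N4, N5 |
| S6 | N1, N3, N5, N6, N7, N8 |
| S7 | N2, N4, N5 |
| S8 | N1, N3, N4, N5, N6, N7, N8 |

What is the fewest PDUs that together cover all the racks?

Take {S1, S4}. Their union is {N1, N2, N3, N4, N5, N6, N7, N8}, which is all 8 racks.
No single PDU has all 8 racks (the largest, S8, has 7), so 2 is optimal.

2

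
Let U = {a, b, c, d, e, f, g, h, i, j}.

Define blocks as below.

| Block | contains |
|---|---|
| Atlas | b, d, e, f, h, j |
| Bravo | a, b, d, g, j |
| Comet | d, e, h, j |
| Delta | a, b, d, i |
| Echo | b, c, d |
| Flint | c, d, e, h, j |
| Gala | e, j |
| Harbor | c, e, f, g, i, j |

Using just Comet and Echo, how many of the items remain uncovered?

Union of Comet, Echo = {b, c, d, e, h, j}.
Not covered: a, f, g, i — 4 items.

4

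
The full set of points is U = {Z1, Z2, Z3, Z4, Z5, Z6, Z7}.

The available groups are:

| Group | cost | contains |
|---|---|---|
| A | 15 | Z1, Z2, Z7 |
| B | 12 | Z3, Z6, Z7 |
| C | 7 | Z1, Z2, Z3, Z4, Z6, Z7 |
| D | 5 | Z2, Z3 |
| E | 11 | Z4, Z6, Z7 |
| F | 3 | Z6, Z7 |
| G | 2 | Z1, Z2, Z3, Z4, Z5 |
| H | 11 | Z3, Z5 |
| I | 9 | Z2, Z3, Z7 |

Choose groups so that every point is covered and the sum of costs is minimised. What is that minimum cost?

F, G together cover every point (F ∪ G = {Z1, Z2, Z3, Z4, Z5, Z6, Z7}); total cost 3 + 2 = 5.
No covering selection has total cost below 5.

5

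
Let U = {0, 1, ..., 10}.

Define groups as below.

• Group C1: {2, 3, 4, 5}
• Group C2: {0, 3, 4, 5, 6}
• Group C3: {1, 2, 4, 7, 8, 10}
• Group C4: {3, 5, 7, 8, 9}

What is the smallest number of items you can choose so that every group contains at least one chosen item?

The 2 items {3, 10} hit every group.
No single item lies in every group, so at least 2 are needed and 2 is optimal.

2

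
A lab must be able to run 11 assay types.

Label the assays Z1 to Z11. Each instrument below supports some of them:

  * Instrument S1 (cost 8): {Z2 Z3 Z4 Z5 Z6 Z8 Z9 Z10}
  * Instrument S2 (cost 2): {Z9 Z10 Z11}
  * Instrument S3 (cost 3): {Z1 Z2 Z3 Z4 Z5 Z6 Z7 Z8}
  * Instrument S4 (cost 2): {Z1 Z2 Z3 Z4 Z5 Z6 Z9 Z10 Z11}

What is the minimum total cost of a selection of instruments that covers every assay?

S3, S4 together cover every assay (S3 ∪ S4 = {Z1, Z2, Z3, Z4, Z5, Z6, Z7, Z8, Z9, Z10, Z11}); total cost 3 + 2 = 5.
No covering selection has total cost below 5.

5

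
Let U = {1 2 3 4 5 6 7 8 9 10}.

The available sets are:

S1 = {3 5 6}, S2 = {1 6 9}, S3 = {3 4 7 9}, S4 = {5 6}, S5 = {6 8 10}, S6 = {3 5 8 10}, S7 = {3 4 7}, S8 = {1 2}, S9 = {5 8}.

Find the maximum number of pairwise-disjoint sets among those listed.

S2, S7, S9 are pairwise disjoint (S2={1,6,9}; S7={3,4,7}; S9={5,8}).
Every remaining set overlaps one of these, and no 4 of the listed sets are pairwise disjoint, so 3 is the maximum.

3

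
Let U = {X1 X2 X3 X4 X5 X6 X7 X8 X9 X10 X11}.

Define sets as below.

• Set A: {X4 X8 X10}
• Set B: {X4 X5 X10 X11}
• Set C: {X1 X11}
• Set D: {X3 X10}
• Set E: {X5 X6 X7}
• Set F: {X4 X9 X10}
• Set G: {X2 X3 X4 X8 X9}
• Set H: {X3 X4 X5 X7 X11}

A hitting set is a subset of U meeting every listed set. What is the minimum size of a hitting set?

T = {X1, X3, X5, X10} meets every set (each contains at least one member of T), and |T| = 4.
No choice of 3 points meets every set, so 4 is the minimum.

4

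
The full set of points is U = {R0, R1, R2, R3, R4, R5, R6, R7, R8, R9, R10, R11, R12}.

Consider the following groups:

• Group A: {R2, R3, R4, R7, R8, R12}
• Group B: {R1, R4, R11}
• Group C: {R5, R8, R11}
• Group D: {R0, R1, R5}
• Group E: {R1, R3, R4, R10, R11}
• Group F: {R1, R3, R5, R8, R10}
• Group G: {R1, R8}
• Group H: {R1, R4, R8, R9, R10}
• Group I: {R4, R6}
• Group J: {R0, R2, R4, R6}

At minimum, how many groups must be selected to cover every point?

4

A and C and H and J together: A ∪ C ∪ H ∪ J = {R0, R1, R2, R3, R4, R5, R6, R7, R8, R9, R10, R11, R12} — every point is covered.
Only A contains R7, so A is forced; the remaining 7 points need at least 3 more groups (each remaining group adds at most 3) — so at least 4 groups are needed, and 4 is optimal.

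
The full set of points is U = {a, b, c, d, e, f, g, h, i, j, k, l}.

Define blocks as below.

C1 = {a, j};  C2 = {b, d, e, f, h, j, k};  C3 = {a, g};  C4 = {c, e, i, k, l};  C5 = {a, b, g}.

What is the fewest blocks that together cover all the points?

C2, C4, and C5 cover everything between them: the union {a, b, c, d, e, f, g, h, i, j, k, l} is all of U.
Only C4 contains c, so C4 is forced; the remaining 7 points need at least 2 more blocks (each remaining block adds at most 5) — so at least 3 blocks are needed, and 3 is optimal.

3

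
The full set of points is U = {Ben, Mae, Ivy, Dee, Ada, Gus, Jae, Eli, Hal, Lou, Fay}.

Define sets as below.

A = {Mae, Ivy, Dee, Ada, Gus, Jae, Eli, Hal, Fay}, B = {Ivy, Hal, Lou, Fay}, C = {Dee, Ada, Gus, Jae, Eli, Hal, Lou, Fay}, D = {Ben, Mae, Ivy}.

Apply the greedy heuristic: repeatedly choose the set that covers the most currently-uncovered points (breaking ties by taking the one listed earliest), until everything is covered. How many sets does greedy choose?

3

Greedy: pick A (covers 9 new) → pick B (covers 1 new) → pick D (covers 1 new). Total picks: 3.
(The true minimum cover uses only 2 sets, so greedy is not optimal here.)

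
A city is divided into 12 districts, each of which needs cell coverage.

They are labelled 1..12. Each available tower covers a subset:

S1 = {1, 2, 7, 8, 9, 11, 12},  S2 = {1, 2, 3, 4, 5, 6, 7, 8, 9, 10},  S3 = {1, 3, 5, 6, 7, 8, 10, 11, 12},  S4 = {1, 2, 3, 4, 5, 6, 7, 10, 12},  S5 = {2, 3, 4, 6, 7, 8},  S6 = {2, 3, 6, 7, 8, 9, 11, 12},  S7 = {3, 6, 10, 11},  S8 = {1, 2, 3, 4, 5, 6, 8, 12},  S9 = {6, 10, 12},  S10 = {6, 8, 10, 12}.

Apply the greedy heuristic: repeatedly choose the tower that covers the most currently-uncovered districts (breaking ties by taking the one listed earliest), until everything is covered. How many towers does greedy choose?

Greedy: pick S2 (covers 10 new) → pick S1 (covers 2 new). Total picks: 2.

2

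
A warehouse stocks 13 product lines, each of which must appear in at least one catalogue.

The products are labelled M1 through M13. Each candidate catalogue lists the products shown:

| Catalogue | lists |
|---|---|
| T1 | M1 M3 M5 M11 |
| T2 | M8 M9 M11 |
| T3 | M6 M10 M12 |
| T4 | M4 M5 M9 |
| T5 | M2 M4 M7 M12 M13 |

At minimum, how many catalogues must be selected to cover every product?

4

Take {T1, T2, T3, T5}. Their union is {M1, M2, M3, M4, M5, M6, M7, M8, M9, M10, M11, M12, M13}, which is all 13 products.
Only T3 contains M6, so T3 is forced; the remaining 10 products need at least 3 more catalogues (each remaining catalogue adds at most 4) — so at least 4 catalogues are needed, and 4 is optimal.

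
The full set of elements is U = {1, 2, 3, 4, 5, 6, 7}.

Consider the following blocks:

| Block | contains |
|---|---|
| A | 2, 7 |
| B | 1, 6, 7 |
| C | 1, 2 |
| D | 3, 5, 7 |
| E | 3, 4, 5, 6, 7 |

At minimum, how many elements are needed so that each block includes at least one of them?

2

H = {1, 7} meets every block (each contains at least one member of H), and |H| = 2.
The blocks C, E are pairwise disjoint, so any hitting set needs a separate element for each — at least 2. Hence 2 is optimal.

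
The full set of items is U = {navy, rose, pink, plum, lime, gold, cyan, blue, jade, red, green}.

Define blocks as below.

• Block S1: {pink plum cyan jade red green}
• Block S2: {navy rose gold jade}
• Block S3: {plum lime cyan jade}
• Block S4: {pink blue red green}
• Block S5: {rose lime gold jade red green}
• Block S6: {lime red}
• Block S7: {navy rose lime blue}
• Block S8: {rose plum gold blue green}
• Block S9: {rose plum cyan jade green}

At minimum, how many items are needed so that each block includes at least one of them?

Take H = {rose, pink, lime}. Each listed block contains at least one of these, so H is a hitting set of size 3.
No choice of 2 items meets every block, so 3 is the minimum.

3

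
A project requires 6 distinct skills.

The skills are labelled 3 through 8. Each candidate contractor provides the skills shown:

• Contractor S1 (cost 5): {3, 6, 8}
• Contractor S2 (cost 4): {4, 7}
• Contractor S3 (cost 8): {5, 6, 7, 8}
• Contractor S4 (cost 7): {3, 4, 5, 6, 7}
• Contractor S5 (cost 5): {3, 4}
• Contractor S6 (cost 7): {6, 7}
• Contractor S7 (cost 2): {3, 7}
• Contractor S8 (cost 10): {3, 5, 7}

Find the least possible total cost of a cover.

12

S1, S4 together cover every skill (S1 ∪ S4 = {3, 4, 5, 6, 7, 8}); total cost 5 + 7 = 12.
The greedy pick S7, S4, S1 costs 14; no covering selection beats 12.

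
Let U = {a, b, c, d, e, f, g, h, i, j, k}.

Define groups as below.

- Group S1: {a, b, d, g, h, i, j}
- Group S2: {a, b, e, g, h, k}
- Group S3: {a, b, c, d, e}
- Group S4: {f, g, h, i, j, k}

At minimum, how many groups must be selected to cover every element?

S3 and S4 together: S3 ∪ S4 = {a, b, c, d, e, f, g, h, i, j, k} — every element is covered.
No single group has all 11 elements (the largest, S1, has 7), so 2 is optimal.

2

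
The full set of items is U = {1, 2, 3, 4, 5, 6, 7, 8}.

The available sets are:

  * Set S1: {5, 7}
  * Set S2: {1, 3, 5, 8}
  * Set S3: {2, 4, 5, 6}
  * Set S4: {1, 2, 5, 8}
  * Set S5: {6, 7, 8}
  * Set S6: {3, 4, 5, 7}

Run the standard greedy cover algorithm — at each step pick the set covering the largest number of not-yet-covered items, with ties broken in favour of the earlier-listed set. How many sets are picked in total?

Greedy: pick S2 (covers 4 new) → pick S3 (covers 3 new) → pick S1 (covers 1 new). Total picks: 3.

3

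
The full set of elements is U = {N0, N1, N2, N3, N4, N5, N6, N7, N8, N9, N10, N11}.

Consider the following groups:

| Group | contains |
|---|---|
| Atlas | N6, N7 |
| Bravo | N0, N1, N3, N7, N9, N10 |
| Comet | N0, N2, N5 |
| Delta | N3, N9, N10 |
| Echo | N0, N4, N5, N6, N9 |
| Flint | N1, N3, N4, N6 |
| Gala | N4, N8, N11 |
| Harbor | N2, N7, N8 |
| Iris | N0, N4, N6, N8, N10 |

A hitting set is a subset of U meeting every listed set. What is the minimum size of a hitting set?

H = {N2, N4, N6, N10} meets every group (each contains at least one member of H), and |H| = 4.
The groups Atlas, Comet, Delta, Gala are pairwise disjoint, so any hitting set needs a separate element for each — at least 4. Hence 4 is optimal.

4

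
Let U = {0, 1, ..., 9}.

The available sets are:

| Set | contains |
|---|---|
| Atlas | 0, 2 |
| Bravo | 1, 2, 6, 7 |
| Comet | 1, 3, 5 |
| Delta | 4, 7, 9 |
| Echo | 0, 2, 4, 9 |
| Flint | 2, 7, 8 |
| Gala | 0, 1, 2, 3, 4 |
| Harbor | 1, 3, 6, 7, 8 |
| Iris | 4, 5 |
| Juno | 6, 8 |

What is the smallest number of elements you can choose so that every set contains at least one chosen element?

H = {0, 5, 7, 8} meets every set (each contains at least one member of H), and |H| = 4.
The sets Atlas, Comet, Delta, Juno are pairwise disjoint, so any hitting set needs a separate element for each — at least 4. Hence 4 is optimal.

4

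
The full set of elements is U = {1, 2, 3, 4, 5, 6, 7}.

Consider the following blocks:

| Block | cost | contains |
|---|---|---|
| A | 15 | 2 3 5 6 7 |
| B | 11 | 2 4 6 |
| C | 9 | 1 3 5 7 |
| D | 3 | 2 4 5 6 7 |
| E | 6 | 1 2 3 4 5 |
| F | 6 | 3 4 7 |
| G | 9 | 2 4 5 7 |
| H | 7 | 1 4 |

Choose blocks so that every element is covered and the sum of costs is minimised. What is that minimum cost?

D, E together cover every element (D ∪ E = {1, 2, 3, 4, 5, 6, 7}); total cost 3 + 6 = 9.
No covering selection has total cost below 9.

9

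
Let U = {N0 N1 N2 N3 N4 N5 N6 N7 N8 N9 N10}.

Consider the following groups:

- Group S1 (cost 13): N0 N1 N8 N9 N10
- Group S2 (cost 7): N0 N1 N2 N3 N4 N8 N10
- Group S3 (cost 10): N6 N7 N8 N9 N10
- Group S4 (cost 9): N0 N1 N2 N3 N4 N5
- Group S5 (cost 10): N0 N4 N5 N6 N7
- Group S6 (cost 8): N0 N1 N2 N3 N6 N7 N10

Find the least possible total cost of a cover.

S3, S4 together cover every point (S3 ∪ S4 = {N0, N1, N2, N3, N4, N5, N6, N7, N8, N9, N10}); total cost 10 + 9 = 19.
The greedy pick S2, S3, S4 costs 26; no covering selection beats 19.

19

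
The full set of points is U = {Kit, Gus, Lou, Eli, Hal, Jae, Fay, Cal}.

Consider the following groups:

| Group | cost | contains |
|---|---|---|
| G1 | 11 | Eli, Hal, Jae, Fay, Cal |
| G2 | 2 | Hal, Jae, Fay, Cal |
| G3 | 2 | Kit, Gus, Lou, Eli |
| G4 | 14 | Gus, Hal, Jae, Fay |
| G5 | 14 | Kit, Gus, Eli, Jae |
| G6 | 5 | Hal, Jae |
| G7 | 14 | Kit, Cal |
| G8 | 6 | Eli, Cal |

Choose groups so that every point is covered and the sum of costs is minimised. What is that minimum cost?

G2, G3 together cover every point (G2 ∪ G3 = {Kit, Gus, Lou, Eli, Hal, Jae, Fay, Cal}); total cost 2 + 2 = 4.
No covering selection has total cost below 4.

4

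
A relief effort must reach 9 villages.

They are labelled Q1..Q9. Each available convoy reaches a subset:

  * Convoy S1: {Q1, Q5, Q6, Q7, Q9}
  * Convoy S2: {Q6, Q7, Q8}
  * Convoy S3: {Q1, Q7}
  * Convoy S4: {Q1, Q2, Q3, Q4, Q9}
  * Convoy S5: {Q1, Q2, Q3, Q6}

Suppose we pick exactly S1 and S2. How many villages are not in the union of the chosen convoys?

Union of S1, S2 = {Q1, Q5, Q6, Q7, Q8, Q9}.
Not covered: Q2, Q3, Q4 — 3 villages.

3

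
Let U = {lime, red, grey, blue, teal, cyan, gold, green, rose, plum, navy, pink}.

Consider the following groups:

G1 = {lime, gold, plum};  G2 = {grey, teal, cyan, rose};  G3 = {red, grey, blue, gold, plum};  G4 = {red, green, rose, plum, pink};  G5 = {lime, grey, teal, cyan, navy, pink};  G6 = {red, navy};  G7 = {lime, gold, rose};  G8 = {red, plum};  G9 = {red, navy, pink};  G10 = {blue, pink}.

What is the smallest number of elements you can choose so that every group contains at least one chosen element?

The 4 elements {lime, red, blue, cyan} hit every group.
The groups G1, G2, G6, G10 are pairwise disjoint, so any hitting set needs a separate element for each — at least 4. Hence 4 is optimal.

4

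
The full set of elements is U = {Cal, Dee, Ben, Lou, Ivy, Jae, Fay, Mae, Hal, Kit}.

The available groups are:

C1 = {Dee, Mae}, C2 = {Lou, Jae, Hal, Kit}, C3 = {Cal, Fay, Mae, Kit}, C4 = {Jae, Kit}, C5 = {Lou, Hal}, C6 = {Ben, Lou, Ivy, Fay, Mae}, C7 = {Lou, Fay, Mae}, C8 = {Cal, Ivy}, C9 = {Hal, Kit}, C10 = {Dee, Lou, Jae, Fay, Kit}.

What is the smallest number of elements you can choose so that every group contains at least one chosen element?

4

Take H = {Lou, Ivy, Mae, Kit}. Each listed group contains at least one of these, so H is a hitting set of size 4.
The groups C1, C4, C5, C8 are pairwise disjoint, so any hitting set needs a separate element for each — at least 4. Hence 4 is optimal.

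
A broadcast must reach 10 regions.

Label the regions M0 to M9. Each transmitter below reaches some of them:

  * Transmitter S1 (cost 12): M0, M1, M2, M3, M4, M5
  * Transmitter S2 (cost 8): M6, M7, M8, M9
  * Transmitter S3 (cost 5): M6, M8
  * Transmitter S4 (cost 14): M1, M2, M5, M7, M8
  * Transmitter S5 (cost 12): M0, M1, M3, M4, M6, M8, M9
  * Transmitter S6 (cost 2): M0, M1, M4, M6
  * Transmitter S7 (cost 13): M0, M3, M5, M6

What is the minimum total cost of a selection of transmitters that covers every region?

20

S1, S2 together cover every region (S1 ∪ S2 = {M0, M1, M2, M3, M4, M5, M6, M7, M8, M9}); total cost 12 + 8 = 20.
The greedy pick S6, S2, S1 costs 22; no covering selection beats 20.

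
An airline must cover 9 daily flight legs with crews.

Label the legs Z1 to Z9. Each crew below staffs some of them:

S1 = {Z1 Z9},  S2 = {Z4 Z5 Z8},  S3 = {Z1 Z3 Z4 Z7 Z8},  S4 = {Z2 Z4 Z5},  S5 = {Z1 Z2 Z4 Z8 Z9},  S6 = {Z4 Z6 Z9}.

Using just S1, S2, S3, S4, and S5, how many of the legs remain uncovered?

Union of S1, S2, S3, S4, S5 = {Z1, Z2, Z3, Z4, Z5, Z7, Z8, Z9}.
Not covered: Z6 — 1 leg.

1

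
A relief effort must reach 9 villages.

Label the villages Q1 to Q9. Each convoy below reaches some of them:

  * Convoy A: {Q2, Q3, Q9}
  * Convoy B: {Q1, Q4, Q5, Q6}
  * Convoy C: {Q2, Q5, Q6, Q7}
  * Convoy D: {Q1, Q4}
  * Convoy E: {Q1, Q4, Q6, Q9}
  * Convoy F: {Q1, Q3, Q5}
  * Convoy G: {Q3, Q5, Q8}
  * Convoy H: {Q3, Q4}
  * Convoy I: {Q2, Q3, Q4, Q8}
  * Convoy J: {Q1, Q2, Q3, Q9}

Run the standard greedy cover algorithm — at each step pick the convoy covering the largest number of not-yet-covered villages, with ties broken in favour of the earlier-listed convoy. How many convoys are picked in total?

Greedy: pick B (covers 4 new) → pick A (covers 3 new) → pick C (covers 1 new) → pick G (covers 1 new). Total picks: 4.
(The true minimum cover uses only 3 convoys, so greedy is not optimal here.)

4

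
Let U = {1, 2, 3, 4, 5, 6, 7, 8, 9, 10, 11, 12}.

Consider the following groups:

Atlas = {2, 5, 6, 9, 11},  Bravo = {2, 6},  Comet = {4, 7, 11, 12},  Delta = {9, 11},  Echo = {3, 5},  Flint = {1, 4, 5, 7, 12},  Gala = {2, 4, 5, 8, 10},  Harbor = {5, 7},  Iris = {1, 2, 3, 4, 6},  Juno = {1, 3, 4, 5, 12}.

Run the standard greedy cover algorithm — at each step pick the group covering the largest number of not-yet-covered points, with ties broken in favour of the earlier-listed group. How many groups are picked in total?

4

Greedy: pick Atlas (covers 5 new) → pick Flint (covers 4 new) → pick Gala (covers 2 new) → pick Echo (covers 1 new). Total picks: 4.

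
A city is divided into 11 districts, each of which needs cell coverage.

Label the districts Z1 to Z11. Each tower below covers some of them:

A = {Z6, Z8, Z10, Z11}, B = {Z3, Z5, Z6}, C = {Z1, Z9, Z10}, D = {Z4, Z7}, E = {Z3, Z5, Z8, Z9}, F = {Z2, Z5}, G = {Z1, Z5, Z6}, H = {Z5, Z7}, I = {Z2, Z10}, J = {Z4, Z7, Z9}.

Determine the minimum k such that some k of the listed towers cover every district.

Take {A, B, G, I, J}. Their union is {Z1, Z2, Z3, Z4, Z5, Z6, Z7, Z8, Z9, Z10, Z11}, which is all 11 districts.
No 4 of the 10 towers cover everything (all 210 combinations miss at least one district), so 5 is optimal.

5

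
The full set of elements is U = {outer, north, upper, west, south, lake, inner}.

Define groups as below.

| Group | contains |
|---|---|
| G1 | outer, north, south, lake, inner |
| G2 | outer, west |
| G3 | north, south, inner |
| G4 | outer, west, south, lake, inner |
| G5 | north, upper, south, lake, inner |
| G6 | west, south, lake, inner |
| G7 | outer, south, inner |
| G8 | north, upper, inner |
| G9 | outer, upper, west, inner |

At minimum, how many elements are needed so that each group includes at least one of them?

2

The 2 elements {west, inner} hit every group.
The groups G2, G8 are pairwise disjoint, so any hitting set needs a separate element for each — at least 2. Hence 2 is optimal.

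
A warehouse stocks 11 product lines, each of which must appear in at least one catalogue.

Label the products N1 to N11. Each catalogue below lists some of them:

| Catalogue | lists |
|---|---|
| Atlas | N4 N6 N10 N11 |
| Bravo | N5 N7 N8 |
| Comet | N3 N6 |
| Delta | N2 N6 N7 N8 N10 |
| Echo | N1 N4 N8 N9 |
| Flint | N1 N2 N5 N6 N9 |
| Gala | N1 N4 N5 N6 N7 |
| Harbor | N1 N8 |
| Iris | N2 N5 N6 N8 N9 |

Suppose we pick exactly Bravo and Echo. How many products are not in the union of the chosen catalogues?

5

Union of Bravo, Echo = {N1, N4, N5, N7, N8, N9}.
Not covered: N2, N3, N6, N10, N11 — 5 products.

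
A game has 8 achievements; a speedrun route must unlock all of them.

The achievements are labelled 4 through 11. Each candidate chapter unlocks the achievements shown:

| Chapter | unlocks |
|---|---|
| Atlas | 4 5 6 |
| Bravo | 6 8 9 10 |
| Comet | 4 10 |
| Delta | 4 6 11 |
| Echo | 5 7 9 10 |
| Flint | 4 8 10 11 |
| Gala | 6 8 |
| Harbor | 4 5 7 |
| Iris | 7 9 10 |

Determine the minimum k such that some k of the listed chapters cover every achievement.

3

Take {Bravo, Echo, Flint}. Their union is {4, 5, 6, 7, 8, 9, 10, 11}, which is all 8 achievements.
No 2 of the 9 chapters cover everything (all 36 combinations miss at least one achievement), so 3 is optimal.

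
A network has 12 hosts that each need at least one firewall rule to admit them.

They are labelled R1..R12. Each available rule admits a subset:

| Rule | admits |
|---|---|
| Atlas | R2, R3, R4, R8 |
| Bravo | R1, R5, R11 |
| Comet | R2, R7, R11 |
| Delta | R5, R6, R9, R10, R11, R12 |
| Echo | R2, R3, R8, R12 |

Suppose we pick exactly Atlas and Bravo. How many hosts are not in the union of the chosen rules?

5

Union of Atlas, Bravo = {R1, R2, R3, R4, R5, R8, R11}.
Not covered: R6, R7, R9, R10, R12 — 5 hosts.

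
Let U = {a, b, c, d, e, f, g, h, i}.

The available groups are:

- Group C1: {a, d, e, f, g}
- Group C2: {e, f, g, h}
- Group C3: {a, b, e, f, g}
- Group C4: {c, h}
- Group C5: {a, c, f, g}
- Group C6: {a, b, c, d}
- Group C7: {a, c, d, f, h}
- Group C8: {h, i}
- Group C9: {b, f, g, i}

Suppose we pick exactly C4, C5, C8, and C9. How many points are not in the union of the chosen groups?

2

Union of C4, C5, C8, C9 = {a, b, c, f, g, h, i}.
Not covered: d, e — 2 points.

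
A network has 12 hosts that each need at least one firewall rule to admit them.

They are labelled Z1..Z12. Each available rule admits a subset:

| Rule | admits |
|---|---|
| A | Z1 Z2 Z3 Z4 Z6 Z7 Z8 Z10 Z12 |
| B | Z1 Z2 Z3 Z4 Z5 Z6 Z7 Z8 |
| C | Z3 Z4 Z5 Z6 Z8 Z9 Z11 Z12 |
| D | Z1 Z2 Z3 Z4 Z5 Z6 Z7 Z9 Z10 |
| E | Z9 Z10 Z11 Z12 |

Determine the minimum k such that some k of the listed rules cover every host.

B and E together: B ∪ E = {Z1, Z2, Z3, Z4, Z5, Z6, Z7, Z8, Z9, Z10, Z11, Z12} — every host is covered.
No single rule has all 12 hosts (the largest, A, has 9), so 2 is optimal.

2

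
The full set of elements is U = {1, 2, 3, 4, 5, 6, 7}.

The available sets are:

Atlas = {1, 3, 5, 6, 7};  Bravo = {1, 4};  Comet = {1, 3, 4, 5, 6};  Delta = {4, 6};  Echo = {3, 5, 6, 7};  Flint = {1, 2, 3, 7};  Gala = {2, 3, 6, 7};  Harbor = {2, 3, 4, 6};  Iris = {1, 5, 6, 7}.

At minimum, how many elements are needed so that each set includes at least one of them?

2

Take H = {1, 6}. Each listed set contains at least one of these, so H is a hitting set of size 2.
The sets Delta, Flint are pairwise disjoint, so any hitting set needs a separate element for each — at least 2. Hence 2 is optimal.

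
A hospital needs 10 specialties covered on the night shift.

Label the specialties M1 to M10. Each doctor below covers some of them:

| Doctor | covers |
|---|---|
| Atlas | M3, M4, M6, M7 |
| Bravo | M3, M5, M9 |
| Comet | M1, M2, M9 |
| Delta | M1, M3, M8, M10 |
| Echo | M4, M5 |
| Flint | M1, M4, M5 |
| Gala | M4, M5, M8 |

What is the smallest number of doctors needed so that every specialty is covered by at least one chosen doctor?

Atlas and Comet and Delta and Gala together: Atlas ∪ Comet ∪ Delta ∪ Gala = {M1, M2, M3, M4, M5, M6, M7, M8, M9, M10} — every specialty is covered.
No 3 of the 7 doctors cover everything (all 35 combinations miss at least one specialty), so 4 is optimal.

4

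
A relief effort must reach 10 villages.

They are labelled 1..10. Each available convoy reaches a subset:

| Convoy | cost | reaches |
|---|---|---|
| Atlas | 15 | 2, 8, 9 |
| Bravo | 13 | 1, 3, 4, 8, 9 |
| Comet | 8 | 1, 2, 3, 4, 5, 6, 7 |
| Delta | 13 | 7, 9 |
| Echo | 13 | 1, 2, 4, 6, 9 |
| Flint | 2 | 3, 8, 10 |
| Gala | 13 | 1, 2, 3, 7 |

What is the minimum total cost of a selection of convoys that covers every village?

Comet, Delta, Flint together cover every village (Comet ∪ Delta ∪ Flint = {1, 2, 3, 4, 5, 6, 7, 8, 9, 10}); total cost 8 + 13 + 2 = 23.
No covering selection has total cost below 23.

23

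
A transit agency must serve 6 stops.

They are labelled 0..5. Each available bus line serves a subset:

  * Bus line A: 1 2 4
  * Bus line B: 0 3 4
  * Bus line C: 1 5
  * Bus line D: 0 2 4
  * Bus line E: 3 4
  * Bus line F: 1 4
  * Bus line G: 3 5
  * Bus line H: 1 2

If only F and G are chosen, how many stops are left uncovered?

2

Union of F, G = {1, 3, 4, 5}.
Not covered: 0, 2 — 2 stops.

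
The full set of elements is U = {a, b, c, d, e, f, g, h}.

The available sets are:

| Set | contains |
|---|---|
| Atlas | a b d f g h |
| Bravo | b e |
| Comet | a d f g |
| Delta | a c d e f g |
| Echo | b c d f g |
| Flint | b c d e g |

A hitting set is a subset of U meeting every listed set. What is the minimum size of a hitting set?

T = {b, d} meets every set (each contains at least one member of T), and |T| = 2.
The sets Bravo, Comet are pairwise disjoint, so any hitting set needs a separate element for each — at least 2. Hence 2 is optimal.

2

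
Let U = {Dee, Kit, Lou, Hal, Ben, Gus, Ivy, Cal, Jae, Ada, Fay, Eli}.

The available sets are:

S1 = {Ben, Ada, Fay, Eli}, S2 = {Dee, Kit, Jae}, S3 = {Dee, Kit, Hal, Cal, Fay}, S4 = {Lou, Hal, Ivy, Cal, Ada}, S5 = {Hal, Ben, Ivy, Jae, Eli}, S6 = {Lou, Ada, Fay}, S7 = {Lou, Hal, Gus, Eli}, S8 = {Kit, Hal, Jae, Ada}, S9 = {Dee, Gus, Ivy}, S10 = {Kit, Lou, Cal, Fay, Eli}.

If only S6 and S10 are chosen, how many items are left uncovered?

6

Union of S6, S10 = {Kit, Lou, Cal, Ada, Fay, Eli}.
Not covered: Dee, Hal, Ben, Gus, Ivy, Jae — 6 items.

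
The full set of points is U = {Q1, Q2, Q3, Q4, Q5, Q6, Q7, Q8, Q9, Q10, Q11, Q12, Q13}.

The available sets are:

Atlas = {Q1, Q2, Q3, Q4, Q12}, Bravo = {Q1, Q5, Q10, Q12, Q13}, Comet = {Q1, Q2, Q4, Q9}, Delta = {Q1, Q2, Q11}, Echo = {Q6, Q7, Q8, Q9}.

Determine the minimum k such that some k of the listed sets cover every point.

4

Take {Atlas, Bravo, Delta, Echo}. Their union is {Q1, Q2, Q3, Q4, Q5, Q6, Q7, Q8, Q9, Q10, Q11, Q12, Q13}, which is all 13 points.
Only Delta contains Q11, so Delta is forced; the remaining 10 points need at least 3 more sets (each remaining set adds at most 4) — so at least 4 sets are needed, and 4 is optimal.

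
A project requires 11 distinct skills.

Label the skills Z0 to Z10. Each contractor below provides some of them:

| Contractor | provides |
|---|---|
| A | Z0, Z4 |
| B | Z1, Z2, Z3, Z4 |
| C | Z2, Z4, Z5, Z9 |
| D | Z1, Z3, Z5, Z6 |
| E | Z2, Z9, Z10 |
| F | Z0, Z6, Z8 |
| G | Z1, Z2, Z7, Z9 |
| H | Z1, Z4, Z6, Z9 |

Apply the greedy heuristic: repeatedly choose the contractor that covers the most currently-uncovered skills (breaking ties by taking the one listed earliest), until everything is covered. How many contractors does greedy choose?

5

Greedy: pick B (covers 4 new) → pick F (covers 3 new) → pick C (covers 2 new) → pick E (covers 1 new) → pick G (covers 1 new). Total picks: 5.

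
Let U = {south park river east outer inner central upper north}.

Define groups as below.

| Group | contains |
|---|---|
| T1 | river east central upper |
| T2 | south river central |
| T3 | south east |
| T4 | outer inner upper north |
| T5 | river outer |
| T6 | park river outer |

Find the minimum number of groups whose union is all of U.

T2 and T3 and T4 and T6 together: T2 ∪ T3 ∪ T4 ∪ T6 = {south, park, river, east, outer, inner, central, upper, north} — every element is covered.
No 3 of the 6 groups cover everything (all 20 combinations miss at least one element), so 4 is optimal.

4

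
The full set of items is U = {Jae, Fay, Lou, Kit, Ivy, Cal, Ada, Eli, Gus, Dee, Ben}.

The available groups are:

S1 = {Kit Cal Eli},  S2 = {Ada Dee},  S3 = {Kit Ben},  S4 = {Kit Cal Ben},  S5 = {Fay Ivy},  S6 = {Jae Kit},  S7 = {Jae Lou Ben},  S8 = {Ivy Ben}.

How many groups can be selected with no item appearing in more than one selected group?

S1, S2, S5, S7 are pairwise disjoint (S1={Kit,Cal,Eli}; S2={Ada,Dee}; S5={Fay,Ivy}; S7={Jae,Lou,Ben}).
Every remaining group overlaps one of these, and no 5 of the listed groups are pairwise disjoint, so 4 is the maximum.

4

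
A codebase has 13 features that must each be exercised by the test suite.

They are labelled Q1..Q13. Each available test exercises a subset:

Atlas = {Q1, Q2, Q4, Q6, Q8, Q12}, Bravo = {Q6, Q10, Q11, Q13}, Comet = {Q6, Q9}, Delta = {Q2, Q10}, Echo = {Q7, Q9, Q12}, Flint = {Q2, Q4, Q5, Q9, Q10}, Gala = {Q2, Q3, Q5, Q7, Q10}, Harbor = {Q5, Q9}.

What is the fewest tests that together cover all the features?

Atlas and Bravo and Comet and Gala together: Atlas ∪ Bravo ∪ Comet ∪ Gala = {Q1, Q2, Q3, Q4, Q5, Q6, Q7, Q8, Q9, Q10, Q11, Q12, Q13} — every feature is covered.
No 3 of the 8 tests cover everything (all 56 combinations miss at least one feature), so 4 is optimal.

4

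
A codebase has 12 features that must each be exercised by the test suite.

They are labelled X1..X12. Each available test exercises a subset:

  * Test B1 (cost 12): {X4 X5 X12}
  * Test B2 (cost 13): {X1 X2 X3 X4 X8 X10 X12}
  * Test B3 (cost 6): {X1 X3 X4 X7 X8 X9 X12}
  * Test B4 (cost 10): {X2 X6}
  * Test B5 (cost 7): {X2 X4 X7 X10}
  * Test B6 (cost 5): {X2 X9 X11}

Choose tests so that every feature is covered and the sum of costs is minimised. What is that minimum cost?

40

B1, B3, B4, B5, B6 together cover every feature (B1 ∪ B3 ∪ B4 ∪ B5 ∪ B6 = {X1, X2, X3, X4, X5, X6, X7, X8, X9, X10, X11, X12}); total cost 12 + 6 + 10 + 7 + 5 = 40.
No covering selection has total cost below 40.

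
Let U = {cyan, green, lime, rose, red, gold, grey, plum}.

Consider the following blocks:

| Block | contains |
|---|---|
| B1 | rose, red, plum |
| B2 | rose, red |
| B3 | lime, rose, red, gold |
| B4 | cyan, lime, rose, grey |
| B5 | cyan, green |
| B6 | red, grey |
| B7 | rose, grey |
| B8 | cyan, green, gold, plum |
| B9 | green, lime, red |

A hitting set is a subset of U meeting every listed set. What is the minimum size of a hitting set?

3

Take H = {cyan, red, grey}. Each listed block contains at least one of these, so H is a hitting set of size 3.
No choice of 2 elements meets every block, so 3 is the minimum.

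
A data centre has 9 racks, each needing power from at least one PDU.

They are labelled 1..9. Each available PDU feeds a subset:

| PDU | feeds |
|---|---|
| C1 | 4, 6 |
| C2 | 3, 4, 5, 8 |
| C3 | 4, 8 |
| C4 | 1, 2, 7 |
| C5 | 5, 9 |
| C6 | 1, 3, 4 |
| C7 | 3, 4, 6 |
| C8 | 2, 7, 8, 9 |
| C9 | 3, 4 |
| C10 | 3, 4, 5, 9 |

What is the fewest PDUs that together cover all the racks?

4

Take {C1, C5, C6, C8}. Their union is {1, 2, 3, 4, 5, 6, 7, 8, 9}, which is all 9 racks.
No 3 of the 10 PDUs cover everything (all 120 combinations miss at least one rack), so 4 is optimal.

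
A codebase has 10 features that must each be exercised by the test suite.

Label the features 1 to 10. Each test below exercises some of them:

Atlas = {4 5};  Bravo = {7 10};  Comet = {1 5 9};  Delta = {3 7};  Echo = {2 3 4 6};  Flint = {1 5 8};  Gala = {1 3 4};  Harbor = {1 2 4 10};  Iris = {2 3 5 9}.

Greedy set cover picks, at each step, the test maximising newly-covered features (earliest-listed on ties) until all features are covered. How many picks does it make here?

Greedy: pick Echo (covers 4 new) → pick Comet (covers 3 new) → pick Bravo (covers 2 new) → pick Flint (covers 1 new). Total picks: 4.

4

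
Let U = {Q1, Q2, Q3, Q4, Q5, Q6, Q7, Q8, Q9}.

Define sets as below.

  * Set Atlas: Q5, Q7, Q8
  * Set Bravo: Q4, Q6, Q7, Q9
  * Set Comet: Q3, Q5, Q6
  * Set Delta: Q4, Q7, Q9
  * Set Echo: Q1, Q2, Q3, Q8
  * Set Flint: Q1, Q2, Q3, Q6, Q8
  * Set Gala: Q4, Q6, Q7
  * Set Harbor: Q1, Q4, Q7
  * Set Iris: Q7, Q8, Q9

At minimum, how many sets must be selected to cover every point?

Bravo, Comet, and Echo cover everything between them: the union {Q1, Q2, Q3, Q4, Q5, Q6, Q7, Q8, Q9} is all of U.
No 2 of the 9 sets cover everything (all 36 combinations miss at least one point), so 3 is optimal.

3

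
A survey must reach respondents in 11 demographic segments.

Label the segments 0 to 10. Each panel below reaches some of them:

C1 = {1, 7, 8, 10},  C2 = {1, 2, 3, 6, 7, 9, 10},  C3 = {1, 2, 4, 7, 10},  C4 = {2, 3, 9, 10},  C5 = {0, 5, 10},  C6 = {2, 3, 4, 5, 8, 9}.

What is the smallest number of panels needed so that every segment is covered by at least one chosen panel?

C2 and C5 and C6 together: C2 ∪ C5 ∪ C6 = {0, 1, 2, 3, 4, 5, 6, 7, 8, 9, 10} — every segment is covered.
Only C5 contains 0, so C5 is forced; the remaining 8 segments need at least 2 more panels (each remaining panel adds at most 6) — so at least 3 panels are needed, and 3 is optimal.

3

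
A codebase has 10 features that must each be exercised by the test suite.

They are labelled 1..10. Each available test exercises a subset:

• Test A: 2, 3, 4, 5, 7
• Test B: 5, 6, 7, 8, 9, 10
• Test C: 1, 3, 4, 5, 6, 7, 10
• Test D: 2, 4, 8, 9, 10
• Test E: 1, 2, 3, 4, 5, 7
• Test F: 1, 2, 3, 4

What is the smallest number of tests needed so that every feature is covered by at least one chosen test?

B and E together: B ∪ E = {1, 2, 3, 4, 5, 6, 7, 8, 9, 10} — every feature is covered.
No single test has all 10 features (the largest, C, has 7), so 2 is optimal.

2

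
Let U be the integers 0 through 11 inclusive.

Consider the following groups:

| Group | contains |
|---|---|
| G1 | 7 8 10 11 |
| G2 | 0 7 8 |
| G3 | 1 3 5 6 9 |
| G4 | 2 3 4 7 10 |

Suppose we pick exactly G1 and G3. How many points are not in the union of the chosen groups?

Union of G1, G3 = {1, 3, 5, 6, 7, 8, 9, 10, 11}.
Not covered: 0, 2, 4 — 3 points.

3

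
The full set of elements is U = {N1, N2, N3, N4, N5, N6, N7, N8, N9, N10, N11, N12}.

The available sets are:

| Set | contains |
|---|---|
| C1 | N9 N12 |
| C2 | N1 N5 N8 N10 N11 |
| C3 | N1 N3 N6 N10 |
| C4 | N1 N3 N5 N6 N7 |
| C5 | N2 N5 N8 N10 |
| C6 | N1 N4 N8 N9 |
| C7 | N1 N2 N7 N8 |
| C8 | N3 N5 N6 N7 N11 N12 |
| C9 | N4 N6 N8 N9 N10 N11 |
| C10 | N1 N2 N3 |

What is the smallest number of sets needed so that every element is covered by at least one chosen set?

3

Take {C5, C6, C8}. Their union is {N1, N2, N3, N4, N5, N6, N7, N8, N9, N10, N11, N12}, which is all 12 elements.
No 2 of the 10 sets cover everything (all 45 combinations miss at least one element), so 3 is optimal.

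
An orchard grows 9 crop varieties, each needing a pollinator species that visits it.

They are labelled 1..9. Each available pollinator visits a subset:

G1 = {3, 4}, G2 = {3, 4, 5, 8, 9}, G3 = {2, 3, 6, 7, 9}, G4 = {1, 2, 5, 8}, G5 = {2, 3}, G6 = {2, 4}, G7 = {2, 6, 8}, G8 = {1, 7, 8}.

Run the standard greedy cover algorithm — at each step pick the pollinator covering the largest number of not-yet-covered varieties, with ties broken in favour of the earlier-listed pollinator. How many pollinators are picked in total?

Greedy: pick G2 (covers 5 new) → pick G3 (covers 3 new) → pick G4 (covers 1 new). Total picks: 3.

3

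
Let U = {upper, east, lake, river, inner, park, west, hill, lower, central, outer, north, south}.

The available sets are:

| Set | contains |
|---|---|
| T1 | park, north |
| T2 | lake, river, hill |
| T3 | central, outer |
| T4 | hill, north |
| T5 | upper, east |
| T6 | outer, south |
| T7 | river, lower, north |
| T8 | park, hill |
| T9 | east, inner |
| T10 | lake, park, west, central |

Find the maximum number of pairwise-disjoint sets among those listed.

T5, T6, T7, T8 are pairwise disjoint (T5={upper,east}; T6={outer,south}; T7={river,lower,north}; T8={park,hill}).
Every remaining set overlaps one of these, and no 5 of the listed sets are pairwise disjoint, so 4 is the maximum.

4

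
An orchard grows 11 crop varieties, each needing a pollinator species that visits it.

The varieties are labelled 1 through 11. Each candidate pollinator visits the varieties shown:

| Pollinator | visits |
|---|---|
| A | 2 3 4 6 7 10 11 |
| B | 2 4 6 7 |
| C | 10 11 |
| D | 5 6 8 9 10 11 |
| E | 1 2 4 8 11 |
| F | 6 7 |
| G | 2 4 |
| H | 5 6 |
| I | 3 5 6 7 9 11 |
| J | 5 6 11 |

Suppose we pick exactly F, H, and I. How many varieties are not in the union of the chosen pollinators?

Union of F, H, I = {3, 5, 6, 7, 9, 11}.
Not covered: 1, 2, 4, 8, 10 — 5 varieties.

5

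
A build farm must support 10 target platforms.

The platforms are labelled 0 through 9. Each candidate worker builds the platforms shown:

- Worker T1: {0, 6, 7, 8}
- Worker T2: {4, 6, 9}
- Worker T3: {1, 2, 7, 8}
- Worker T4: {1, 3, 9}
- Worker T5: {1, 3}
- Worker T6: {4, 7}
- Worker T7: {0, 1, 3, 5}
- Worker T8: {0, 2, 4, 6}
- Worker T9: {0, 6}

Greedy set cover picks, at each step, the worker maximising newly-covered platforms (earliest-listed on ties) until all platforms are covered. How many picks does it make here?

Greedy: pick T1 (covers 4 new) → pick T4 (covers 3 new) → pick T8 (covers 2 new) → pick T7 (covers 1 new). Total picks: 4.
(The true minimum cover uses only 3 workers, so greedy is not optimal here.)

4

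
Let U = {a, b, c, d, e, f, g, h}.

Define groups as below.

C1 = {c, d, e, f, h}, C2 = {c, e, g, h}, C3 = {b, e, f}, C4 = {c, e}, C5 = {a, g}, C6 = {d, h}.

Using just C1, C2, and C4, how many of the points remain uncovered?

Union of C1, C2, C4 = {c, d, e, f, g, h}.
Not covered: a, b — 2 points.

2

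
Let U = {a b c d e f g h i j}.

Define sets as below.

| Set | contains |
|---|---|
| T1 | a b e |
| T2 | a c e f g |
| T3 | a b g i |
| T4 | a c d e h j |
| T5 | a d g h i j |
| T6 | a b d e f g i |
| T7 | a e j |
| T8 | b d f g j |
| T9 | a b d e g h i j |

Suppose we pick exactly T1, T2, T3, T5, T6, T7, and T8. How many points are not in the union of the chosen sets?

0

Union of T1, T2, T3, T5, T6, T7, T8 = {a, b, c, d, e, f, g, h, i, j} — that's every point, so 0 are uncovered.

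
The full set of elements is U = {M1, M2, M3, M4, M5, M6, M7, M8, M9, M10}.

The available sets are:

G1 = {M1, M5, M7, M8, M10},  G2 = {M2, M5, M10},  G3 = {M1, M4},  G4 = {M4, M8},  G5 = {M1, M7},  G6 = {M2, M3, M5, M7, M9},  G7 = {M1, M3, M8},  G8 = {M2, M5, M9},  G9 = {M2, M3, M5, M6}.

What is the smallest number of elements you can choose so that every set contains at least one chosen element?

3

The 3 elements {M1, M2, M8} hit every set.
The sets G2, G4, G5 are pairwise disjoint, so any hitting set needs a separate element for each — at least 3. Hence 3 is optimal.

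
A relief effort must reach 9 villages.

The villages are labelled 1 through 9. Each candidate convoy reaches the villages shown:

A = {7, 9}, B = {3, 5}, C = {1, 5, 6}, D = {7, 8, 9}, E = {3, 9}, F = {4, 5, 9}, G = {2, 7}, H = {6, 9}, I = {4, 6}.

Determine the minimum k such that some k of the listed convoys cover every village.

5

Take {C, D, E, F, G}. Their union is {1, 2, 3, 4, 5, 6, 7, 8, 9}, which is all 9 villages.
No 4 of the 9 convoys cover everything (all 126 combinations miss at least one village), so 5 is optimal.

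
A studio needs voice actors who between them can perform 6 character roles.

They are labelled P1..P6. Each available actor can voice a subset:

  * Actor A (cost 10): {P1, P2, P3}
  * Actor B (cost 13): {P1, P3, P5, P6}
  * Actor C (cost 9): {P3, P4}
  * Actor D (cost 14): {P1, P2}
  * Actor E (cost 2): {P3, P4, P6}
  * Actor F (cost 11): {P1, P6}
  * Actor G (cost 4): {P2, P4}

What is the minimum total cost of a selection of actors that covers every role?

17

B, G together cover every role (B ∪ G = {P1, P2, P3, P4, P5, P6}); total cost 13 + 4 = 17.
The greedy pick E, G, B costs 19; no covering selection beats 17.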